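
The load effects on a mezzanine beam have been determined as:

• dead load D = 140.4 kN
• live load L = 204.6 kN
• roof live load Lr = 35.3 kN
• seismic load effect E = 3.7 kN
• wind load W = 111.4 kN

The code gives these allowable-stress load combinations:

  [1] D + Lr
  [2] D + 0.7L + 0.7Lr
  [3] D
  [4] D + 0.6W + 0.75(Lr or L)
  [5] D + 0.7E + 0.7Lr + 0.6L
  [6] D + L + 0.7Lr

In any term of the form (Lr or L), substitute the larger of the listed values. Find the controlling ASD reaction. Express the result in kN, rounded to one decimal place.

(Lr or L) → L = 204.6 kN.
[1] 1.0(140.4) + 1.0(35.3) = 140.4 + 35.3 = 175.7
[2] 1.0(140.4) + 0.7(204.6) + 0.7(35.3) = 140.4 + 143.2 + 24.7 = 308.3
[3] 1.0(140.4) = 140.4
[4] 1.0(140.4) + 0.6(111.4) + 0.75(204.6) = 140.4 + 66.8 + 153.5 = 360.7
[5] 1.0(140.4) + 0.7(3.7) + 0.7(35.3) + 0.6(204.6) = 140.4 + 2.6 + 24.7 + 122.8 = 290.5
[6] 1.0(140.4) + 1.0(204.6) + 0.7(35.3) = 140.4 + 204.6 + 24.7 = 369.7
Maximum is from combination 6.

369.7 kN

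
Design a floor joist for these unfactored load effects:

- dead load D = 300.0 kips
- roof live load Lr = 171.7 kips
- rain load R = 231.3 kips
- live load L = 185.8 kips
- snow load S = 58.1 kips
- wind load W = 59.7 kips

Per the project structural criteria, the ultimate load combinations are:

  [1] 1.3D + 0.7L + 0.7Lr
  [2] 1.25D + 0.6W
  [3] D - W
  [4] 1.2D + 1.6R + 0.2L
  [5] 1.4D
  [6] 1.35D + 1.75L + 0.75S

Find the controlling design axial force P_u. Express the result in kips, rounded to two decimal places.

[1] 1.3(300.0) + 0.7(185.8) + 0.7(171.7) = 390.00 + 130.06 + 120.19 = 640.25
[2] 1.25(300.0) + 0.6(59.7) = 375.00 + 35.82 = 410.82
[3] 1.0(300.0) - 1.0(59.7) = 300.00 - 59.70 = 240.30
[4] 1.2(300.0) + 1.6(231.3) + 0.2(185.8) = 360.00 + 370.08 + 37.16 = 767.24
[5] 1.4(300.0) = 420.00
[6] 1.35(300.0) + 1.75(185.8) + 0.75(58.1) = 405.00 + 325.15 + 43.58 = 773.73
The controlling combination is 6, giving 773.73 kips.

773.73 kips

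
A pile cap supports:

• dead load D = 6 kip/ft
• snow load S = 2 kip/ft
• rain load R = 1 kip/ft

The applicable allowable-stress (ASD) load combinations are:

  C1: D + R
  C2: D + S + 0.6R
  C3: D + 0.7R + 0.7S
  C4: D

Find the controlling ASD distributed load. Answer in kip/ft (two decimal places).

C1: 1.0(6) + 1.0(1) = 6.00 + 1.00 = 7.00
C2: 1.0(6) + 1.0(2) + 0.6(1) = 6.00 + 2.00 + 0.60 = 8.60
C3: 1.0(6) + 0.7(1) + 0.7(2) = 6.00 + 0.70 + 1.40 = 8.10
C4: 1.0(6) = 6.00
Combination 2 governs: w = 8.60 kip/ft.

8.60 kip/ft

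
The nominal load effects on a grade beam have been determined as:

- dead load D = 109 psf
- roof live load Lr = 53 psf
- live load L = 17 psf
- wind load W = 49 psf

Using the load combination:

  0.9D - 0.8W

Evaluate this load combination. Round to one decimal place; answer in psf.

58.9 psf

0.9(109) - 0.8(49) = 58.9
q_u = 58.9 psf.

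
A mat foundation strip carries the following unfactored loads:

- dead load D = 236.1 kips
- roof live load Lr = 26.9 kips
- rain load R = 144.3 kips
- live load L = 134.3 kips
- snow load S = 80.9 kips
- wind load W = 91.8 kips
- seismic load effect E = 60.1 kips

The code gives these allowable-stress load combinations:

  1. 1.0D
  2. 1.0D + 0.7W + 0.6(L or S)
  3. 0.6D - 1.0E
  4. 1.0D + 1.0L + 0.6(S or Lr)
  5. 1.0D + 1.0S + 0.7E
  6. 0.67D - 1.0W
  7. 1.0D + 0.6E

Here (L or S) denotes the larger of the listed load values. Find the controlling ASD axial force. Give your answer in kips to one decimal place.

418.9 kips

(L or S) → L = 134.3 kips; (S or Lr) → S = 80.9 kips.
1. 1.0(236.1) = 236.1
2. 1.0(236.1) + 0.7(91.8) + 0.6(134.3) = 380.9
3. 0.6(236.1) - 1.0(60.1) = 141.7 - 60.1 = 81.6
4. 1.0(236.1) + 1.0(134.3) + 0.6(80.9) = 236.1 + 134.3 + 48.5 = 418.9
5. 1.0(236.1) + 1.0(80.9) + 0.7(60.1) = 236.1 + 80.9 + 42.1 = 359.1
6. 0.67(236.1) - 1.0(91.8) = 158.2 - 91.8 = 66.4
7. 1.0(236.1) + 0.6(60.1) = 236.1 + 36.1 = 272.2
Maximum is from combination 4.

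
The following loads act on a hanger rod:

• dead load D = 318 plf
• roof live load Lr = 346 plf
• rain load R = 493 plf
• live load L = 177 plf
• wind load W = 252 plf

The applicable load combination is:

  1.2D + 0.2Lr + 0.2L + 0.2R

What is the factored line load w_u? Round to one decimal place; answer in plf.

584.8 plf

1.2(318) + 0.2(346) + 0.2(177) + 0.2(493) = 381.6 + 69.2 + 35.4 + 98.6 = 584.8
w_u = 584.8 plf.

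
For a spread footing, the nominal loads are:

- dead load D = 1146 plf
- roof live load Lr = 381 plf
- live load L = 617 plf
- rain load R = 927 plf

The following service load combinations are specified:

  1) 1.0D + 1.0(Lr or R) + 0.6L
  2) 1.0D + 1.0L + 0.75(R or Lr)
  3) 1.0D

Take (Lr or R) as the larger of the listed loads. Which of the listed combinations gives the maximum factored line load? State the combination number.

(Lr or R) → R = 927 plf; (R or Lr) → R = 927 plf.
1) 1.0(1146) + 1.0(927) + 0.6(617) = 1146.0 + 927.0 + 370.2 = 2443.2
2) 1.0(1146) + 1.0(617) + 0.75(927) = 1146.0 + 617.0 + 695.3 = 2458.3
3) 1.0(1146) = 1146.0
The largest value is 2458.3 plf from combination 2.

Combination 2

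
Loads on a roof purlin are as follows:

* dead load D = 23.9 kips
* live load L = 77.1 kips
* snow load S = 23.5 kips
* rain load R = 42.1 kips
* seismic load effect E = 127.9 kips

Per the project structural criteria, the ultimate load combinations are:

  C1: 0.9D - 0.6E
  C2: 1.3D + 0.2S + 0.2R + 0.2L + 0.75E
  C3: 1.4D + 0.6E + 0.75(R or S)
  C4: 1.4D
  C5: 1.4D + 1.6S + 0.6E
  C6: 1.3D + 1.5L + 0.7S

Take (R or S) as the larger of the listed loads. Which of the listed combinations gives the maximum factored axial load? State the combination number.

(R or S) → R = 42.1 kips.
C1: 0.9(23.9) - 0.6(127.9) = -55.2
C2: 1.3(23.9) + 0.2(23.5) + 0.2(42.1) + 0.2(77.1) + 0.75(127.9) = 155.5
C3: 1.4(23.9) + 0.6(127.9) + 0.75(42.1) = 141.8
C4: 1.4(23.9) = 33.5
C5: 1.4(23.9) + 1.6(23.5) + 0.6(127.9) = 147.8
C6: 1.3(23.9) + 1.5(77.1) + 0.7(23.5) = 163.2
The largest value is 163.2 kips from combination 6.

Combination 6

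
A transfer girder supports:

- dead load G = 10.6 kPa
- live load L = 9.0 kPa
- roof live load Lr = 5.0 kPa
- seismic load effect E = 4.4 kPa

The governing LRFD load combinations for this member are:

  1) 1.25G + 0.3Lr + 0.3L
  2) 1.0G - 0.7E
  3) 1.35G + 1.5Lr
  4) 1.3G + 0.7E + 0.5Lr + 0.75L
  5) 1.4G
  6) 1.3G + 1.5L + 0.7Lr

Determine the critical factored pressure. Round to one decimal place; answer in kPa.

30.8 kPa

1) 1.25(10.6) + 0.3(5.0) + 0.3(9.0) = 13.3 + 1.5 + 2.7 = 17.5
2) 1.0(10.6) - 0.7(4.4) = 10.6 - 3.1 = 7.5
3) 1.35(10.6) + 1.5(5.0) = 14.3 + 7.5 = 21.8
4) 1.3(10.6) + 0.7(4.4) + 0.5(5.0) + 0.75(9.0) = 26.1
5) 1.4(10.6) = 14.8
6) 1.3(10.6) + 1.5(9.0) + 0.7(5.0) = 13.8 + 13.5 + 3.5 = 30.8
Combination 6 governs: p_u = 30.8 kPa.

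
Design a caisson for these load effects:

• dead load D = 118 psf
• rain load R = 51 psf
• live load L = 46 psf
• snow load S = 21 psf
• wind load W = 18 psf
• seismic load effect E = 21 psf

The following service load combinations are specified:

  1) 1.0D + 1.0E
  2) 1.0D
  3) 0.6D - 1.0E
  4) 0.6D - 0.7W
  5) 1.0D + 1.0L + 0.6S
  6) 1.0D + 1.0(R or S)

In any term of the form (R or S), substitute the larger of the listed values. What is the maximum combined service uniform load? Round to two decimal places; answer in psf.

176.60 psf

(R or S) → R = 51 psf.
1) 1.0(118) + 1.0(21) = 118.00 + 21.00 = 139.00
2) 1.0(118) = 118.00
3) 0.6(118) - 1.0(21) = 70.80 - 21.00 = 49.80
4) 0.6(118) - 0.7(18) = 70.80 - 12.60 = 58.20
5) 1.0(118) + 1.0(46) + 0.6(21) = 118.00 + 46.00 + 12.60 = 176.60
6) 1.0(118) + 1.0(51) = 118.00 + 51.00 = 169.00
Maximum is from combination 5.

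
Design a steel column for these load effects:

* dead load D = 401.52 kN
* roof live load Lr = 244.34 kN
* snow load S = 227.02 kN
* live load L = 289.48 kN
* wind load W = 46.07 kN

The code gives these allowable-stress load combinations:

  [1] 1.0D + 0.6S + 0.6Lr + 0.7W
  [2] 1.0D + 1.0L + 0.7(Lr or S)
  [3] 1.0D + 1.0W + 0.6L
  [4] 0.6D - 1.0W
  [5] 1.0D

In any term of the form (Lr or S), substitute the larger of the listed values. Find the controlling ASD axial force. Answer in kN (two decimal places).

862.04 kN

(Lr or S) → Lr = 244.34 kN.
[1] 1.0(401.52) + 0.6(227.02) + 0.6(244.34) + 0.7(46.07) = 716.59
[2] 1.0(401.52) + 1.0(289.48) + 0.7(244.34) = 401.52 + 289.48 + 171.04 = 862.04
[3] 1.0(401.52) + 1.0(46.07) + 0.6(289.48) = 401.52 + 46.07 + 173.69 = 621.28
[4] 0.6(401.52) - 1.0(46.07) = 240.91 - 46.07 = 194.84
[5] 1.0(401.52) = 401.52
Combination 2 governs: N = 862.04 kN.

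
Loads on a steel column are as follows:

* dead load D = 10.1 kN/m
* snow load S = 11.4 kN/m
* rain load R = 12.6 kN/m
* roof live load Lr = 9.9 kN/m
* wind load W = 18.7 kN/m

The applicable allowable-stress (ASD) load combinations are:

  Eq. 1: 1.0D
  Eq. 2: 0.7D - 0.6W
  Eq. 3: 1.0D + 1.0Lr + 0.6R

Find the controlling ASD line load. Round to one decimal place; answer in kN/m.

27.6 kN/m

Eq. 1: 1.0(10.1) = 10.1
Eq. 2: 0.7(10.1) - 0.6(18.7) = -4.2
Eq. 3: 1.0(10.1) + 1.0(9.9) + 0.6(12.6) = 27.6
Combination 3 governs: w = 27.6 kN/m.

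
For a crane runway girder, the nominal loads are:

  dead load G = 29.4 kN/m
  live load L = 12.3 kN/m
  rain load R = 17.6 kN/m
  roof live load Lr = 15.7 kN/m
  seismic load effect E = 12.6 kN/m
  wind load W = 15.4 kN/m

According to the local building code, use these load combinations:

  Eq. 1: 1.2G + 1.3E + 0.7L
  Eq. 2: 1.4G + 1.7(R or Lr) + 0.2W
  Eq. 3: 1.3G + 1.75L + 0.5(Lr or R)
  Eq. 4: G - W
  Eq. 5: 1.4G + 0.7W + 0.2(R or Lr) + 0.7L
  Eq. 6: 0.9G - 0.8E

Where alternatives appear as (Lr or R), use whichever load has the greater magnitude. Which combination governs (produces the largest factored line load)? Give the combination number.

Combination 2

(R or Lr) → R = 17.6 kN/m; (Lr or R) → R = 17.6 kN/m.
Eq. 1: 1.2(29.4) + 1.3(12.6) + 0.7(12.3) = 35.3 + 16.4 + 8.6 = 60.3
Eq. 2: 1.4(29.4) + 1.7(17.6) + 0.2(15.4) = 41.2 + 29.9 + 3.1 = 74.2
Eq. 3: 1.3(29.4) + 1.75(12.3) + 0.5(17.6) = 38.2 + 21.5 + 8.8 = 68.5
Eq. 4: 1.0(29.4) - 1.0(15.4) = 29.4 - 15.4 = 14.0
Eq. 5: 1.4(29.4) + 0.7(15.4) + 0.2(17.6) + 0.7(12.3) = 41.2 + 10.8 + 3.5 + 8.6 = 64.1
Eq. 6: 0.9(29.4) - 0.8(12.6) = 26.5 - 10.1 = 16.4
The largest value is 74.2 kN/m from combination 2.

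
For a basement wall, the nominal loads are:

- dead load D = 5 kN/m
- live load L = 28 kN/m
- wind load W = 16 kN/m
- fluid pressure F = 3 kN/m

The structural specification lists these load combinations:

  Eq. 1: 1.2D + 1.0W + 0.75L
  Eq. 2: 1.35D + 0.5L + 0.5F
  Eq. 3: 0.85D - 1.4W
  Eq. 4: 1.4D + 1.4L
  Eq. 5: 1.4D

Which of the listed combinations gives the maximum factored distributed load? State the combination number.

Eq. 1: 1.2(5) + 1.0(16) + 0.75(28) = 6.00 + 16.00 + 21.00 = 43.00
Eq. 2: 1.35(5) + 0.5(28) + 0.5(3) = 6.75 + 14.00 + 1.50 = 22.25
Eq. 3: 0.85(5) - 1.4(16) = 4.25 - 22.40 = -18.15
Eq. 4: 1.4(5) + 1.4(28) = 7.00 + 39.20 = 46.20
Eq. 5: 1.4(5) = 7.00
The largest value is 46.20 kN/m from combination 4.

Combination 4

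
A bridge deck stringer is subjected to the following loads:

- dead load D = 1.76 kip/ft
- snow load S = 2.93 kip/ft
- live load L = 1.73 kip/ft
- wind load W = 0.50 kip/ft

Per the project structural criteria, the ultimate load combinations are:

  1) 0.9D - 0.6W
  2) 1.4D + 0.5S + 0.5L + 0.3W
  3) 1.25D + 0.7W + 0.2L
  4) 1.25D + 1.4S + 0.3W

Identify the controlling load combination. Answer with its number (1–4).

Combination 4

1) 0.9(1.76) - 0.6(0.50) = 1.58 - 0.30 = 1.28
2) 1.4(1.76) + 0.5(2.93) + 0.5(1.73) + 0.3(0.50) = 4.94
3) 1.25(1.76) + 0.7(0.50) + 0.2(1.73) = 2.20 + 0.35 + 0.35 = 2.90
4) 1.25(1.76) + 1.4(2.93) + 0.3(0.50) = 2.20 + 4.10 + 0.15 = 6.45
The largest value is 6.45 kip/ft from combination 4.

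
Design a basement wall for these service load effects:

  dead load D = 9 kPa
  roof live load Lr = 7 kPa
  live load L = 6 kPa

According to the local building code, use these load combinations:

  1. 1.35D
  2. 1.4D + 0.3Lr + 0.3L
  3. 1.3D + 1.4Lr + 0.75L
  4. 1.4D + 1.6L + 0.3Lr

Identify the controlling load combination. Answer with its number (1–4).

1. 1.35(9) = 12.2
2. 1.4(9) + 0.3(7) + 0.3(6) = 12.6 + 2.1 + 1.8 = 16.5
3. 1.3(9) + 1.4(7) + 0.75(6) = 11.7 + 9.8 + 4.5 = 26.0
4. 1.4(9) + 1.6(6) + 0.3(7) = 12.6 + 9.6 + 2.1 = 24.3
The largest value is 26.0 kPa from combination 3.

Combination 3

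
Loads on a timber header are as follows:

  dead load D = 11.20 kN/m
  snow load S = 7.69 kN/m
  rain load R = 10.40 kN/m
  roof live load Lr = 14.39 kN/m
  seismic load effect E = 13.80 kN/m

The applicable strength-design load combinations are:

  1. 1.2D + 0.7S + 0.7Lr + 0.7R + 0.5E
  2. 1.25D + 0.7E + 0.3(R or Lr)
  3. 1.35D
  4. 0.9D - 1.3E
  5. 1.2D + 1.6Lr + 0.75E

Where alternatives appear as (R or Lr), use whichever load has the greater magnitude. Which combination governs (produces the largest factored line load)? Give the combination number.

(R or Lr) → Lr = 14.39 kN/m.
1. 1.2(11.20) + 0.7(7.69) + 0.7(14.39) + 0.7(10.40) + 0.5(13.80) = 43.08
2. 1.25(11.20) + 0.7(13.80) + 0.3(14.39) = 27.98
3. 1.35(11.20) = 15.12
4. 0.9(11.20) - 1.3(13.80) = -7.86
5. 1.2(11.20) + 1.6(14.39) + 0.75(13.80) = 46.81
The largest value is 46.81 kN/m from combination 5.

Combination 5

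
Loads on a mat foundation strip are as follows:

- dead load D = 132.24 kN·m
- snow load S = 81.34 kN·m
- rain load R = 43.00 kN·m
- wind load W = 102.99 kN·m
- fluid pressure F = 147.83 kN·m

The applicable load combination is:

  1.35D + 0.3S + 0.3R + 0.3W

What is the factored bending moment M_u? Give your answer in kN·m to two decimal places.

1.35(132.24) + 0.3(81.34) + 0.3(43.00) + 0.3(102.99) = 246.72
M_u = 246.72 kN·m.

246.72 kN·m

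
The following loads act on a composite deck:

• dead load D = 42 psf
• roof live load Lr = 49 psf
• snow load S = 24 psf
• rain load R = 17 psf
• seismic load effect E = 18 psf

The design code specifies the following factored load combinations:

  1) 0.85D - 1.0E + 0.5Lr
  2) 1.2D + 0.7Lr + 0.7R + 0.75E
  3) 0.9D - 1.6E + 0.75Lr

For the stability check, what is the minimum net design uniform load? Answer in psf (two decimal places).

42.20 psf

1) 0.85(42) - 1.0(18) + 0.5(49) = 42.20
2) 1.2(42) + 0.7(49) + 0.7(17) + 0.75(18) = 110.10
3) 0.9(42) - 1.6(18) + 0.75(49) = 45.75
Combination 1 gives the minimum: 42.20 psf.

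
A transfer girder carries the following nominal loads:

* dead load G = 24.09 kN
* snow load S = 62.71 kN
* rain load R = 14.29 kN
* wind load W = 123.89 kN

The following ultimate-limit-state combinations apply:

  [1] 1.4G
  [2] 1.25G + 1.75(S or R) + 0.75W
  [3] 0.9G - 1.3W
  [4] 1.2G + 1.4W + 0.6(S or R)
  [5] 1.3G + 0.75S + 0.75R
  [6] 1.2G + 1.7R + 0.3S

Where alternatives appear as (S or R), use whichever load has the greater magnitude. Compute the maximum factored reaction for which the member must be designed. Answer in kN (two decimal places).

239.98 kN

(S or R) → S = 62.71 kN.
[1] 1.4(24.09) = 33.73
[2] 1.25(24.09) + 1.75(62.71) + 0.75(123.89) = 30.11 + 109.74 + 92.92 = 232.77
[3] 0.9(24.09) - 1.3(123.89) = 21.68 - 161.06 = -139.38
[4] 1.2(24.09) + 1.4(123.89) + 0.6(62.71) = 239.98
[5] 1.3(24.09) + 0.75(62.71) + 0.75(14.29) = 31.32 + 47.03 + 10.72 = 89.07
[6] 1.2(24.09) + 1.7(14.29) + 0.3(62.71) = 28.91 + 24.29 + 18.81 = 72.01
The controlling combination is 4, giving 239.98 kN.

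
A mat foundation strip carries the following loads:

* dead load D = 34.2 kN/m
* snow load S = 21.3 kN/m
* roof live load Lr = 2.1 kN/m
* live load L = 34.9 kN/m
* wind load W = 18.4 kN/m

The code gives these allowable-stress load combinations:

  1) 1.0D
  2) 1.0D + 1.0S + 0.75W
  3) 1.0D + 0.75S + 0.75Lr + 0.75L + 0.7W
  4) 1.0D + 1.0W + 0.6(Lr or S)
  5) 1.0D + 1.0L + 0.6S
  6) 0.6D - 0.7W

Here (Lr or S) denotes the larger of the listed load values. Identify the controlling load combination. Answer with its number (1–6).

Combination 3

(Lr or S) → S = 21.3 kN/m.
1) 1.0(34.2) = 34.20
2) 1.0(34.2) + 1.0(21.3) + 0.75(18.4) = 34.20 + 21.30 + 13.80 = 69.30
3) 1.0(34.2) + 0.75(21.3) + 0.75(2.1) + 0.75(34.9) + 0.7(18.4) = 90.81
4) 1.0(34.2) + 1.0(18.4) + 0.6(21.3) = 34.20 + 18.40 + 12.78 = 65.38
5) 1.0(34.2) + 1.0(34.9) + 0.6(21.3) = 34.20 + 34.90 + 12.78 = 81.88
6) 0.6(34.2) - 0.7(18.4) = 20.52 - 12.88 = 7.64
The largest value is 90.81 kN/m from combination 3.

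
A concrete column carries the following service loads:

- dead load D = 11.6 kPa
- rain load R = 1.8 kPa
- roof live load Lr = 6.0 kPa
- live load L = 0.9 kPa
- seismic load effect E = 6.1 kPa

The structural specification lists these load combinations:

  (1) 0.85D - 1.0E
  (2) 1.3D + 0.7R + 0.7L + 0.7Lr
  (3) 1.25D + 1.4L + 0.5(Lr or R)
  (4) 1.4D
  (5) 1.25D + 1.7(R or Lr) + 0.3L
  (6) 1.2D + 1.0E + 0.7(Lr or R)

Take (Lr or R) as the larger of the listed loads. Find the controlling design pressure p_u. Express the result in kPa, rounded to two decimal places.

24.97 kPa

(Lr or R) → Lr = 6.0 kPa; (R or Lr) → Lr = 6.0 kPa.
(1) 0.85(11.6) - 1.0(6.1) = 9.86 - 6.10 = 3.76
(2) 1.3(11.6) + 0.7(1.8) + 0.7(0.9) + 0.7(6.0) = 15.08 + 1.26 + 0.63 + 4.20 = 21.17
(3) 1.25(11.6) + 1.4(0.9) + 0.5(6.0) = 14.50 + 1.26 + 3.00 = 18.76
(4) 1.4(11.6) = 16.24
(5) 1.25(11.6) + 1.7(6.0) + 0.3(0.9) = 14.50 + 10.20 + 0.27 = 24.97
(6) 1.2(11.6) + 1.0(6.1) + 0.7(6.0) = 13.92 + 6.10 + 4.20 = 24.22
Maximum is from combination 5.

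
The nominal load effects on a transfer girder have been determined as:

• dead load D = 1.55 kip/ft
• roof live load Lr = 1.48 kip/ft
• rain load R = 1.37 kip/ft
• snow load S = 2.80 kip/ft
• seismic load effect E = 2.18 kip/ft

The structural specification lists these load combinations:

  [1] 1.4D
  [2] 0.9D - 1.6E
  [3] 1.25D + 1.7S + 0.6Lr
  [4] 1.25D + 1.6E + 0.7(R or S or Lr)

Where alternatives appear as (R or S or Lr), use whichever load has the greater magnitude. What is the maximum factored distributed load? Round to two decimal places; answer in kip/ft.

7.59 kip/ft

(R or S or Lr) → S = 2.80 kip/ft.
[1] 1.4(1.55) = 2.17
[2] 0.9(1.55) - 1.6(2.18) = 1.40 - 3.49 = -2.09
[3] 1.25(1.55) + 1.7(2.80) + 0.6(1.48) = 1.94 + 4.76 + 0.89 = 7.59
[4] 1.25(1.55) + 1.6(2.18) + 0.7(2.80) = 1.94 + 3.49 + 1.96 = 7.39
Maximum is from combination 3.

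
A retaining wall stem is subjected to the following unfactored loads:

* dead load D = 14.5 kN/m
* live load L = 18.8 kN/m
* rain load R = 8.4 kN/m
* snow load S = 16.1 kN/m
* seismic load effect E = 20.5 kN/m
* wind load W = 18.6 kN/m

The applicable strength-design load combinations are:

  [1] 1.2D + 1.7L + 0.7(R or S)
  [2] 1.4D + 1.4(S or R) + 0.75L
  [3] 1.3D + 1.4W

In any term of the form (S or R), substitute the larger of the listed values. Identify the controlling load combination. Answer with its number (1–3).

Combination 1

(R or S) → S = 16.1 kN/m; (S or R) → S = 16.1 kN/m.
[1] 1.2(14.5) + 1.7(18.8) + 0.7(16.1) = 60.6
[2] 1.4(14.5) + 1.4(16.1) + 0.75(18.8) = 20.3 + 22.5 + 14.1 = 56.9
[3] 1.3(14.5) + 1.4(18.6) = 18.9 + 26.0 = 44.9
The largest value is 60.6 kN/m from combination 1.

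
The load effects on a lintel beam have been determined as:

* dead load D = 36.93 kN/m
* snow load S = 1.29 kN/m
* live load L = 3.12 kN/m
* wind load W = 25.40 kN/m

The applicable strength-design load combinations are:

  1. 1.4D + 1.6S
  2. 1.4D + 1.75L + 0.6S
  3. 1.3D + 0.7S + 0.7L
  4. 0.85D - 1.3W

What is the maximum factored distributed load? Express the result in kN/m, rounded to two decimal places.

57.94 kN/m

1. 1.4(36.93) + 1.6(1.29) = 53.77
2. 1.4(36.93) + 1.75(3.12) + 0.6(1.29) = 57.94
3. 1.3(36.93) + 0.7(1.29) + 0.7(3.12) = 51.10
4. 0.85(36.93) - 1.3(25.40) = 31.39 - 33.02 = -1.63
Maximum is from combination 2.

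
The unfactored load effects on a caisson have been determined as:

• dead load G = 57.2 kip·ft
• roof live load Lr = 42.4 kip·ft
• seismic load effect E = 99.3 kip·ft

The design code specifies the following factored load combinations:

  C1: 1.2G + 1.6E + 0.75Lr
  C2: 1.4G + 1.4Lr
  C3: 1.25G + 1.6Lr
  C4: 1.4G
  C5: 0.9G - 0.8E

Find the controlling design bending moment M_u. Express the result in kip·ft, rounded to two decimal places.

C1: 1.2(57.2) + 1.6(99.3) + 0.75(42.4) = 259.32
C2: 1.4(57.2) + 1.4(42.4) = 139.44
C3: 1.25(57.2) + 1.6(42.4) = 139.34
C4: 1.4(57.2) = 80.08
C5: 0.9(57.2) - 0.8(99.3) = -27.96
Maximum is from combination 1.

259.32 kip·ft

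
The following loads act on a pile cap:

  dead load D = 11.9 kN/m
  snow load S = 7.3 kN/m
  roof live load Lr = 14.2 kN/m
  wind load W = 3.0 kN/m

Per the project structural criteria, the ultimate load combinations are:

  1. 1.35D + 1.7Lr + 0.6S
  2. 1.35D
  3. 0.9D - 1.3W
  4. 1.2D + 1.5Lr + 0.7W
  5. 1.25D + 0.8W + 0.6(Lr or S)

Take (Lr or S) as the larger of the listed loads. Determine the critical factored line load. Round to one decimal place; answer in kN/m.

44.6 kN/m

(Lr or S) → Lr = 14.2 kN/m.
1. 1.35(11.9) + 1.7(14.2) + 0.6(7.3) = 16.1 + 24.1 + 4.4 = 44.6
2. 1.35(11.9) = 16.1
3. 0.9(11.9) - 1.3(3.0) = 10.7 - 3.9 = 6.8
4. 1.2(11.9) + 1.5(14.2) + 0.7(3.0) = 14.3 + 21.3 + 2.1 = 37.7
5. 1.25(11.9) + 0.8(3.0) + 0.6(14.2) = 14.9 + 2.4 + 8.5 = 25.8
The controlling combination is 1, giving 44.6 kN/m.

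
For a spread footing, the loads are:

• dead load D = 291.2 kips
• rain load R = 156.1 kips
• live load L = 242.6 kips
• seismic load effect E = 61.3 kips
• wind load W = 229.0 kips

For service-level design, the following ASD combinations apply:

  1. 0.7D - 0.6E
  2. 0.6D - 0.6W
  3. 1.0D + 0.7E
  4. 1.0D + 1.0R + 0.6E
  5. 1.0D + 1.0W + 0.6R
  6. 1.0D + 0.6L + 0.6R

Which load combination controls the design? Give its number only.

Combination 5

1. 0.7(291.2) - 0.6(61.3) = 203.84 - 36.78 = 167.06
2. 0.6(291.2) - 0.6(229.0) = 174.72 - 137.40 = 37.32
3. 1.0(291.2) + 0.7(61.3) = 291.20 + 42.91 = 334.11
4. 1.0(291.2) + 1.0(156.1) + 0.6(61.3) = 291.20 + 156.10 + 36.78 = 484.08
5. 1.0(291.2) + 1.0(229.0) + 0.6(156.1) = 291.20 + 229.00 + 93.66 = 613.86
6. 1.0(291.2) + 0.6(242.6) + 0.6(156.1) = 291.20 + 145.56 + 93.66 = 530.42
The largest value is 613.86 kips from combination 5.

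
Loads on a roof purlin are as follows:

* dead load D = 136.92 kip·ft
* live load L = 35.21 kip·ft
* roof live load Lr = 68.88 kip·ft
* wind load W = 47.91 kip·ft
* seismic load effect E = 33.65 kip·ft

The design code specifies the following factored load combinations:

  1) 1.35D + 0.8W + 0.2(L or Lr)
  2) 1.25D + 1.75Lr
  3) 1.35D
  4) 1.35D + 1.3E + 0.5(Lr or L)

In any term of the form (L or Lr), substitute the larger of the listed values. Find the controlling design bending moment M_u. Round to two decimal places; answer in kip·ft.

(L or Lr) → Lr = 68.88 kip·ft; (Lr or L) → Lr = 68.88 kip·ft.
1) 1.35(136.92) + 0.8(47.91) + 0.2(68.88) = 236.95
2) 1.25(136.92) + 1.75(68.88) = 291.69
3) 1.35(136.92) = 184.84
4) 1.35(136.92) + 1.3(33.65) + 0.5(68.88) = 263.03
The controlling combination is 2, giving 291.69 kip·ft.

291.69 kip·ft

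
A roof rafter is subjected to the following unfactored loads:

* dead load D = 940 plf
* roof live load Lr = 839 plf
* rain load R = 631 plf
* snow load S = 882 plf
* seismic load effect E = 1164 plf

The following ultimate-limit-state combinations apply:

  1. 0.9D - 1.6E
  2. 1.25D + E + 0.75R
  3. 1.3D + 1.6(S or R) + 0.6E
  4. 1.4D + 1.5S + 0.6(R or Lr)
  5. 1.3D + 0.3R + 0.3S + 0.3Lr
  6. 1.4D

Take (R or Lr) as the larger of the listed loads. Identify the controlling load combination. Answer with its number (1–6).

(S or R) → S = 882 plf; (R or Lr) → Lr = 839 plf.
1. 0.9(940) - 1.6(1164) = 846.0 - 1862.4 = -1016.4
2. 1.25(940) + 1.0(1164) + 0.75(631) = 1175.0 + 1164.0 + 473.3 = 2812.3
3. 1.3(940) + 1.6(882) + 0.6(1164) = 1222.0 + 1411.2 + 698.4 = 3331.6
4. 1.4(940) + 1.5(882) + 0.6(839) = 1316.0 + 1323.0 + 503.4 = 3142.4
5. 1.3(940) + 0.3(631) + 0.3(882) + 0.3(839) = 1222.0 + 189.3 + 264.6 + 251.7 = 1927.6
6. 1.4(940) = 1316.0
The largest value is 3331.6 plf from combination 3.

Combination 3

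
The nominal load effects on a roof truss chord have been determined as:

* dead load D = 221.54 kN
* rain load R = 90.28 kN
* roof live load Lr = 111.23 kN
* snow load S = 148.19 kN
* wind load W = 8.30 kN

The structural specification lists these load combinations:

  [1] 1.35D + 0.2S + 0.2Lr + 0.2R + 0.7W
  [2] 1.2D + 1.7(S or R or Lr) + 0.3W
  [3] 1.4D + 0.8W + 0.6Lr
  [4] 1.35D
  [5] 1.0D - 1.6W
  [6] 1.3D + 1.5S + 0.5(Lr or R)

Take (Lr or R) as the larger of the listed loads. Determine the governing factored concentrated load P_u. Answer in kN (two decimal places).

565.90 kN

(S or R or Lr) → S = 148.19 kN; (Lr or R) → Lr = 111.23 kN.
[1] 1.35(221.54) + 0.2(148.19) + 0.2(111.23) + 0.2(90.28) + 0.7(8.30) = 374.83
[2] 1.2(221.54) + 1.7(148.19) + 0.3(8.30) = 265.85 + 251.92 + 2.49 = 520.26
[3] 1.4(221.54) + 0.8(8.30) + 0.6(111.23) = 383.53
[4] 1.35(221.54) = 299.08
[5] 1.0(221.54) - 1.6(8.30) = 221.54 - 13.28 = 208.26
[6] 1.3(221.54) + 1.5(148.19) + 0.5(111.23) = 565.90
Maximum is from combination 6.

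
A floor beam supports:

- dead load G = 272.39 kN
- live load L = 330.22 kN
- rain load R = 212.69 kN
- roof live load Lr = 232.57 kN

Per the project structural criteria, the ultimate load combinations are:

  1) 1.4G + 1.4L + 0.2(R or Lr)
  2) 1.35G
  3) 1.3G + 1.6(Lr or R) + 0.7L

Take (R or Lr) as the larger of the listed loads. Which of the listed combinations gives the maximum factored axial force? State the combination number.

(R or Lr) → Lr = 232.57 kN; (Lr or R) → Lr = 232.57 kN.
1) 1.4(272.39) + 1.4(330.22) + 0.2(232.57) = 890.17
2) 1.35(272.39) = 367.73
3) 1.3(272.39) + 1.6(232.57) + 0.7(330.22) = 957.37
The largest value is 957.37 kN from combination 3.

Combination 3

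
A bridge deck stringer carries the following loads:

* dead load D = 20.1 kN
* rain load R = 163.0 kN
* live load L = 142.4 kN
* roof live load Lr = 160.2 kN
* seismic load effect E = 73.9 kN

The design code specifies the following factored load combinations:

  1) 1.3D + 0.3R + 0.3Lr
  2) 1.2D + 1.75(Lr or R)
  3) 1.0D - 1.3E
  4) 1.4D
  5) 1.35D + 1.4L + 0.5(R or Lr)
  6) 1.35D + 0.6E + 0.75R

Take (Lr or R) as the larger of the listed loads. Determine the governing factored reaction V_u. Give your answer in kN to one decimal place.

(Lr or R) → R = 163.0 kN; (R or Lr) → R = 163.0 kN.
1) 1.3(20.1) + 0.3(163.0) + 0.3(160.2) = 26.1 + 48.9 + 48.1 = 123.1
2) 1.2(20.1) + 1.75(163.0) = 24.1 + 285.3 = 309.4
3) 1.0(20.1) - 1.3(73.9) = 20.1 - 96.1 = -76.0
4) 1.4(20.1) = 28.1
5) 1.35(20.1) + 1.4(142.4) + 0.5(163.0) = 27.1 + 199.4 + 81.5 = 308.0
6) 1.35(20.1) + 0.6(73.9) + 0.75(163.0) = 27.1 + 44.3 + 122.3 = 193.7
Maximum is from combination 2.

309.4 kN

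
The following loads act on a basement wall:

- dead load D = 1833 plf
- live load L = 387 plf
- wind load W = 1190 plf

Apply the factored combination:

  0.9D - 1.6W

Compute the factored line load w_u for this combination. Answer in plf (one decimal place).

-254.3 plf

0.9(1833) - 1.6(1190) = 1649.7 - 1904.0 = -254.3
w_u = -254.3 plf.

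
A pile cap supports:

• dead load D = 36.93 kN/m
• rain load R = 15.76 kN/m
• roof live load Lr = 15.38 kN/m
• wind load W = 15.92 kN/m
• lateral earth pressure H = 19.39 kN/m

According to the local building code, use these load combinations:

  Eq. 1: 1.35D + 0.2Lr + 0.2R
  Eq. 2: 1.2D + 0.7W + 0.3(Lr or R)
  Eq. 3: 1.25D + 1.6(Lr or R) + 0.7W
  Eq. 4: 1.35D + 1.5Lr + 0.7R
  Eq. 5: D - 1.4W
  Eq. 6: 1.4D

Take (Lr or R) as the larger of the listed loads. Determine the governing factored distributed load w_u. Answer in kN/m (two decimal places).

83.96 kN/m

(Lr or R) → R = 15.76 kN/m.
Eq. 1: 1.35(36.93) + 0.2(15.38) + 0.2(15.76) = 56.08
Eq. 2: 1.2(36.93) + 0.7(15.92) + 0.3(15.76) = 44.32 + 11.14 + 4.73 = 60.19
Eq. 3: 1.25(36.93) + 1.6(15.76) + 0.7(15.92) = 46.16 + 25.22 + 11.14 = 82.52
Eq. 4: 1.35(36.93) + 1.5(15.38) + 0.7(15.76) = 49.86 + 23.07 + 11.03 = 83.96
Eq. 5: 1.0(36.93) - 1.4(15.92) = 36.93 - 22.29 = 14.64
Eq. 6: 1.4(36.93) = 51.70
The controlling combination is 4, giving 83.96 kN/m.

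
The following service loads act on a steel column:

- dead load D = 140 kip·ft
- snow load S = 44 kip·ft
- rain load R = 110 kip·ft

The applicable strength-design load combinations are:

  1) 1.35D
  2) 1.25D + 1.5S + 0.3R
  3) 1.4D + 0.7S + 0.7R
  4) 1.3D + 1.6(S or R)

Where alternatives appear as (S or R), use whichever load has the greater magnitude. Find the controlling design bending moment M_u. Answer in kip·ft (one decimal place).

(S or R) → R = 110 kip·ft.
1) 1.35(140) = 189.0
2) 1.25(140) + 1.5(44) + 0.3(110) = 274.0
3) 1.4(140) + 0.7(44) + 0.7(110) = 303.8
4) 1.3(140) + 1.6(110) = 358.0
The controlling combination is 4, giving 358.0 kip·ft.

358.0 kip·ft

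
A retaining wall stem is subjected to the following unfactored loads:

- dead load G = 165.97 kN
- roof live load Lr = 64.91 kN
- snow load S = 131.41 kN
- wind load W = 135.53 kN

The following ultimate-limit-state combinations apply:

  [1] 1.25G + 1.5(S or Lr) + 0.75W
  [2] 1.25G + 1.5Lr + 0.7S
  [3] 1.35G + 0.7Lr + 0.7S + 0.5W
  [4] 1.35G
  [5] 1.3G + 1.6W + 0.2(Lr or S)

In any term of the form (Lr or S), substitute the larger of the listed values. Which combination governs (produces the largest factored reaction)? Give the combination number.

(S or Lr) → S = 131.41 kN; (Lr or S) → S = 131.41 kN.
[1] 1.25(165.97) + 1.5(131.41) + 0.75(135.53) = 506.23
[2] 1.25(165.97) + 1.5(64.91) + 0.7(131.41) = 396.81
[3] 1.35(165.97) + 0.7(64.91) + 0.7(131.41) + 0.5(135.53) = 429.25
[4] 1.35(165.97) = 224.06
[5] 1.3(165.97) + 1.6(135.53) + 0.2(131.41) = 458.89
The largest value is 506.23 kN from combination 1.

Combination 1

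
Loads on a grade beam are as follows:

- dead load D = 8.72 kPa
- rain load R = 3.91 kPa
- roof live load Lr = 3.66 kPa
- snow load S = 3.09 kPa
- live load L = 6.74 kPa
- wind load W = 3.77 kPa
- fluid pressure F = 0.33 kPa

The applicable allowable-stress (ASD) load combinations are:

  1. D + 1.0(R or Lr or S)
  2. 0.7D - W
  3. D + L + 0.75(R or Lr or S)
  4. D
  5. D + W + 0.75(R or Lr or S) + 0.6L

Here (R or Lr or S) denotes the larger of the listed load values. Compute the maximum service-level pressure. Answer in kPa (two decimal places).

19.47 kPa

(R or Lr or S) → R = 3.91 kPa.
1. 1.0(8.72) + 1.0(3.91) = 8.72 + 3.91 = 12.63
2. 0.7(8.72) - 1.0(3.77) = 6.10 - 3.77 = 2.33
3. 1.0(8.72) + 1.0(6.74) + 0.75(3.91) = 8.72 + 6.74 + 2.93 = 18.39
4. 1.0(8.72) = 8.72
5. 1.0(8.72) + 1.0(3.77) + 0.75(3.91) + 0.6(6.74) = 19.47
Combination 5 governs: p = 19.47 kPa.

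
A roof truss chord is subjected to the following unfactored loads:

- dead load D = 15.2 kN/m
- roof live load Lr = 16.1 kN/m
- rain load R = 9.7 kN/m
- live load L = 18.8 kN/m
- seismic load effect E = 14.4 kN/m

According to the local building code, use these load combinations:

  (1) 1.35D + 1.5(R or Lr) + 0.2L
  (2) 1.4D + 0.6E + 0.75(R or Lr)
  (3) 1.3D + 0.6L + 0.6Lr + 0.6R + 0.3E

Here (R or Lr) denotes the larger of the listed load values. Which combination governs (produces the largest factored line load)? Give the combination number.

(R or Lr) → Lr = 16.1 kN/m.
(1) 1.35(15.2) + 1.5(16.1) + 0.2(18.8) = 20.52 + 24.15 + 3.76 = 48.43
(2) 1.4(15.2) + 0.6(14.4) + 0.75(16.1) = 21.28 + 8.64 + 12.08 = 42.00
(3) 1.3(15.2) + 0.6(18.8) + 0.6(16.1) + 0.6(9.7) + 0.3(14.4) = 19.76 + 11.28 + 9.66 + 5.82 + 4.32 = 50.84
The largest value is 50.84 kN/m from combination 3.

Combination 3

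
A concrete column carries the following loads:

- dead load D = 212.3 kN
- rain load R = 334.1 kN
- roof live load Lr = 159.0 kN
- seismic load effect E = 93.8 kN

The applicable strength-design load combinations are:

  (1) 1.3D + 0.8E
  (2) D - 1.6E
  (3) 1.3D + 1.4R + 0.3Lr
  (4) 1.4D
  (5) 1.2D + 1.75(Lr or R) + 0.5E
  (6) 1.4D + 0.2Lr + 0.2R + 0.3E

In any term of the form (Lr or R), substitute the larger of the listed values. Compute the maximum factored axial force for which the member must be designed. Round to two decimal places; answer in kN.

(Lr or R) → R = 334.1 kN.
(1) 1.3(212.3) + 0.8(93.8) = 275.99 + 75.04 = 351.03
(2) 1.0(212.3) - 1.6(93.8) = 212.30 - 150.08 = 62.22
(3) 1.3(212.3) + 1.4(334.1) + 0.3(159.0) = 275.99 + 467.74 + 47.70 = 791.43
(4) 1.4(212.3) = 297.22
(5) 1.2(212.3) + 1.75(334.1) + 0.5(93.8) = 254.76 + 584.68 + 46.90 = 886.34
(6) 1.4(212.3) + 0.2(159.0) + 0.2(334.1) + 0.3(93.8) = 297.22 + 31.80 + 66.82 + 28.14 = 423.98
The controlling combination is 5, giving 886.34 kN.

886.34 kN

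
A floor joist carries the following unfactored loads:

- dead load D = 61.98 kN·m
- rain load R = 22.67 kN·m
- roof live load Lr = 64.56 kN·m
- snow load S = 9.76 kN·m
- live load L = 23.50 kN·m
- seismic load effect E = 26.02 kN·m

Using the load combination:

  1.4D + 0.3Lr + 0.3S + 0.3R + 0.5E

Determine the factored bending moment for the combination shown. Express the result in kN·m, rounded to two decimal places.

128.88 kN·m

1.4(61.98) + 0.3(64.56) + 0.3(9.76) + 0.3(22.67) + 0.5(26.02) = 86.77 + 19.37 + 2.93 + 6.80 + 13.01 = 128.88
M_u = 128.88 kN·m.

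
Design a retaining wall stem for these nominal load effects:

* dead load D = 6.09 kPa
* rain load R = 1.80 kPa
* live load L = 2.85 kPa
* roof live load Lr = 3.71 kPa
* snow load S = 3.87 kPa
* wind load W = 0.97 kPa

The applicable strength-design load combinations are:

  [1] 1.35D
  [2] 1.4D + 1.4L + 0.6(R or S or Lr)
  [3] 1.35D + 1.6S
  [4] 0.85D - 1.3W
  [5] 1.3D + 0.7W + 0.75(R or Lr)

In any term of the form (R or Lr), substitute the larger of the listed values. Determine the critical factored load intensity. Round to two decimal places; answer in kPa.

14.84 kPa

(R or S or Lr) → S = 3.87 kPa; (R or Lr) → Lr = 3.71 kPa.
[1] 1.35(6.09) = 8.22
[2] 1.4(6.09) + 1.4(2.85) + 0.6(3.87) = 8.53 + 3.99 + 2.32 = 14.84
[3] 1.35(6.09) + 1.6(3.87) = 8.22 + 6.19 = 14.41
[4] 0.85(6.09) - 1.3(0.97) = 5.18 - 1.26 = 3.92
[5] 1.3(6.09) + 0.7(0.97) + 0.75(3.71) = 7.92 + 0.68 + 2.78 = 11.38
Maximum is from combination 2.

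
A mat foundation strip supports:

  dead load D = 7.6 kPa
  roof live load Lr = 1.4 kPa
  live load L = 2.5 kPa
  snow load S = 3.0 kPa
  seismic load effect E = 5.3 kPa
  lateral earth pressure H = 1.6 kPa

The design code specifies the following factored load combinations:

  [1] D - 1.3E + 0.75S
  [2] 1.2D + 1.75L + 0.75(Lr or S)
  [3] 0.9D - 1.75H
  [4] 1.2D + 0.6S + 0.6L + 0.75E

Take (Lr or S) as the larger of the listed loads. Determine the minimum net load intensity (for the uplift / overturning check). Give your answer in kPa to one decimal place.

(Lr or S) → S = 3.0 kPa.
[1] 1.0(7.6) - 1.3(5.3) + 0.75(3.0) = 7.6 - 6.9 + 2.3 = 3.0
[2] 1.2(7.6) + 1.75(2.5) + 0.75(3.0) = 15.7
[3] 0.9(7.6) - 1.75(1.6) = 6.8 - 2.8 = 4.0
[4] 1.2(7.6) + 0.6(3.0) + 0.6(2.5) + 0.75(5.3) = 9.1 + 1.8 + 1.5 + 4.0 = 16.4
Combination 1 gives the minimum: 3.0 kPa.

3.0 kPa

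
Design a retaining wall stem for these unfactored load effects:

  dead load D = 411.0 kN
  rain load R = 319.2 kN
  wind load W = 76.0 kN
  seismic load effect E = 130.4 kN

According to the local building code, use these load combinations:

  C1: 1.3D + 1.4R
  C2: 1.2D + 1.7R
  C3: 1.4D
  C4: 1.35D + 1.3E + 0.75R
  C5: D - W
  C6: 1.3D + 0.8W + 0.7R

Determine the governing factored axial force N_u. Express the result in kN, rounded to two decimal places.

C1: 1.3(411.0) + 1.4(319.2) = 981.18
C2: 1.2(411.0) + 1.7(319.2) = 1035.84
C3: 1.4(411.0) = 575.40
C4: 1.35(411.0) + 1.3(130.4) + 0.75(319.2) = 963.77
C5: 1.0(411.0) - 1.0(76.0) = 335.00
C6: 1.3(411.0) + 0.8(76.0) + 0.7(319.2) = 818.54
Combination 2 governs: N_u = 1035.84 kN.

1035.84 kN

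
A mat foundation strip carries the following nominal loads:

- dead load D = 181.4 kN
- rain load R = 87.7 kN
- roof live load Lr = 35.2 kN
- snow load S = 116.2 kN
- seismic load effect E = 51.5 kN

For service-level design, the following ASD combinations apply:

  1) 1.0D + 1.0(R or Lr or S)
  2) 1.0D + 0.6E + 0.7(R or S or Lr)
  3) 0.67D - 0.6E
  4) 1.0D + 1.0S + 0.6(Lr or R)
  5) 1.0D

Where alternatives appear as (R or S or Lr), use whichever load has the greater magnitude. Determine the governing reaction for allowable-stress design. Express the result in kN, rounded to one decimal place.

350.2 kN

(R or Lr or S) → S = 116.2 kN; (R or S or Lr) → S = 116.2 kN; (Lr or R) → R = 87.7 kN.
1) 1.0(181.4) + 1.0(116.2) = 181.4 + 116.2 = 297.6
2) 1.0(181.4) + 0.6(51.5) + 0.7(116.2) = 181.4 + 30.9 + 81.3 = 293.6
3) 0.67(181.4) - 0.6(51.5) = 121.5 - 30.9 = 90.6
4) 1.0(181.4) + 1.0(116.2) + 0.6(87.7) = 181.4 + 116.2 + 52.6 = 350.2
5) 1.0(181.4) = 181.4
The controlling combination is 4, giving 350.2 kN.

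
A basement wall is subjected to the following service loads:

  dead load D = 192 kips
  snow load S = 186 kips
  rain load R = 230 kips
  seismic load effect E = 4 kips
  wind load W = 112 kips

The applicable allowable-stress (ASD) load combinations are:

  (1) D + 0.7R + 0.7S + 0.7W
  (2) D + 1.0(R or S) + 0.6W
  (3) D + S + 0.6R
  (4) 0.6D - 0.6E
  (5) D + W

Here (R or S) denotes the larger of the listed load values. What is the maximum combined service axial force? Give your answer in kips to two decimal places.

(R or S) → R = 230 kips.
(1) 1.0(192) + 0.7(230) + 0.7(186) + 0.7(112) = 561.60
(2) 1.0(192) + 1.0(230) + 0.6(112) = 489.20
(3) 1.0(192) + 1.0(186) + 0.6(230) = 516.00
(4) 0.6(192) - 0.6(4) = 112.80
(5) 1.0(192) + 1.0(112) = 304.00
The controlling combination is 1, giving 561.60 kips.

561.60 kips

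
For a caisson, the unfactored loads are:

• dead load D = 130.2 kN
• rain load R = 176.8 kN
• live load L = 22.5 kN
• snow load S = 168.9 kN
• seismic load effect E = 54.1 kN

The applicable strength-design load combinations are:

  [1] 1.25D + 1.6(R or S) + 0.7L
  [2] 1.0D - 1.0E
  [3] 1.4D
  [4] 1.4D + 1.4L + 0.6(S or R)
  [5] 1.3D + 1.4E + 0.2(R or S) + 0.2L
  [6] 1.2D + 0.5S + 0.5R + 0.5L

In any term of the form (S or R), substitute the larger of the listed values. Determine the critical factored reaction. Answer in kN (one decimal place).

461.4 kN

(R or S) → R = 176.8 kN; (S or R) → R = 176.8 kN.
[1] 1.25(130.2) + 1.6(176.8) + 0.7(22.5) = 461.4
[2] 1.0(130.2) - 1.0(54.1) = 130.2 - 54.1 = 76.1
[3] 1.4(130.2) = 182.3
[4] 1.4(130.2) + 1.4(22.5) + 0.6(176.8) = 182.3 + 31.5 + 106.1 = 319.9
[5] 1.3(130.2) + 1.4(54.1) + 0.2(176.8) + 0.2(22.5) = 169.3 + 75.7 + 35.4 + 4.5 = 284.9
[6] 1.2(130.2) + 0.5(168.9) + 0.5(176.8) + 0.5(22.5) = 340.3
Combination 1 governs: V_u = 461.4 kN.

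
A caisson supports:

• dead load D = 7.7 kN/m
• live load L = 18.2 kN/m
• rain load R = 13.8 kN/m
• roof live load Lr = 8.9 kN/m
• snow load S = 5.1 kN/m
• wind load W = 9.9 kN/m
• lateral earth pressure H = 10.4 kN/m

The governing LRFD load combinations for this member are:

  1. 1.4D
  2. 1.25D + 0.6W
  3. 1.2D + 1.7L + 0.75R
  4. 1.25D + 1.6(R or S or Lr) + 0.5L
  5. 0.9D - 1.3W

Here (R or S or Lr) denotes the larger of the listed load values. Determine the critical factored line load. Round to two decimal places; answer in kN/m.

(R or S or Lr) → R = 13.8 kN/m.
1. 1.4(7.7) = 10.78
2. 1.25(7.7) + 0.6(9.9) = 15.57
3. 1.2(7.7) + 1.7(18.2) + 0.75(13.8) = 50.53
4. 1.25(7.7) + 1.6(13.8) + 0.5(18.2) = 40.81
5. 0.9(7.7) - 1.3(9.9) = -5.94
The controlling combination is 3, giving 50.53 kN/m.

50.53 kN/m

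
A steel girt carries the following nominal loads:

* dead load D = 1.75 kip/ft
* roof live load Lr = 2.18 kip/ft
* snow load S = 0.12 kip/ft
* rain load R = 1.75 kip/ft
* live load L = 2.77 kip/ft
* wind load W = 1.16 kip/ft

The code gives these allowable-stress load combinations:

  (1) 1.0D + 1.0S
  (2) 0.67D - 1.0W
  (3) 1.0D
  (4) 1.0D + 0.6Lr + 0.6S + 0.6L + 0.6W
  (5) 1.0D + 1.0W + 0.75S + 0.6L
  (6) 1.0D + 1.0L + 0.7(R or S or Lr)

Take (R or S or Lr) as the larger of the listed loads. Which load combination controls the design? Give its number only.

Combination 6

(R or S or Lr) → Lr = 2.18 kip/ft.
(1) 1.0(1.75) + 1.0(0.12) = 1.87
(2) 0.67(1.75) - 1.0(1.16) = 0.01
(3) 1.0(1.75) = 1.75
(4) 1.0(1.75) + 0.6(2.18) + 0.6(0.12) + 0.6(2.77) + 0.6(1.16) = 5.49
(5) 1.0(1.75) + 1.0(1.16) + 0.75(0.12) + 0.6(2.77) = 4.66
(6) 1.0(1.75) + 1.0(2.77) + 0.7(2.18) = 6.05
The largest value is 6.05 kip/ft from combination 6.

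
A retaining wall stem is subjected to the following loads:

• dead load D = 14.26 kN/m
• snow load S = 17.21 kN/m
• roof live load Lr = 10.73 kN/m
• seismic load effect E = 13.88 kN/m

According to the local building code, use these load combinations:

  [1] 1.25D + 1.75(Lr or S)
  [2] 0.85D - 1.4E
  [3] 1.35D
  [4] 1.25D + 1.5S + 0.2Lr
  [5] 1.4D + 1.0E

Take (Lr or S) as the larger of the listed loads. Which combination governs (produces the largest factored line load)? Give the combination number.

(Lr or S) → S = 17.21 kN/m.
[1] 1.25(14.26) + 1.75(17.21) = 47.94
[2] 0.85(14.26) - 1.4(13.88) = -7.31
[3] 1.35(14.26) = 19.25
[4] 1.25(14.26) + 1.5(17.21) + 0.2(10.73) = 45.79
[5] 1.4(14.26) + 1.0(13.88) = 33.84
The largest value is 47.94 kN/m from combination 1.

Combination 1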